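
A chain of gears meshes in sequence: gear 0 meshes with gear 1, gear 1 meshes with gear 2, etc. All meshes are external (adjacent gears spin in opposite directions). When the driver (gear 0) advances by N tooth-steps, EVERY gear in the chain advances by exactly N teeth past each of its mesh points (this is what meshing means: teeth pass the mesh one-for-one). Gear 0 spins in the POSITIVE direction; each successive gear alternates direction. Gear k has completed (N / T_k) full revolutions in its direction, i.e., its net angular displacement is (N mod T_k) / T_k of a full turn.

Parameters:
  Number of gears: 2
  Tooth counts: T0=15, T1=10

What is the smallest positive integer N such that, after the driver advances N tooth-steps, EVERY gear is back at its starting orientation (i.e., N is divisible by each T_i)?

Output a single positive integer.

Gear k returns to start when N is a multiple of T_k.
All gears at start simultaneously when N is a common multiple of [15, 10]; the smallest such N is lcm(15, 10).
Start: lcm = T0 = 15
Fold in T1=10: gcd(15, 10) = 5; lcm(15, 10) = 15 * 10 / 5 = 150 / 5 = 30
Full cycle length = 30

Answer: 30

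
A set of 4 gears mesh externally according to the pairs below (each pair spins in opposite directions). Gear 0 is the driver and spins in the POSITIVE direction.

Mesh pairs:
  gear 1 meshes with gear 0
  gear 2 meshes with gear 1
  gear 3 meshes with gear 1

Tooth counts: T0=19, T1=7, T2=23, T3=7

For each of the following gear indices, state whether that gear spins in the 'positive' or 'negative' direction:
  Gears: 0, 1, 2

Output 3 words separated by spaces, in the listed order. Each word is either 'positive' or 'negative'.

Gear 0 (driver): positive (depth 0)
  gear 1: meshes with gear 0 -> depth 1 -> negative (opposite of gear 0)
  gear 2: meshes with gear 1 -> depth 2 -> positive (opposite of gear 1)
  gear 3: meshes with gear 1 -> depth 2 -> positive (opposite of gear 1)
Queried indices 0, 1, 2 -> positive, negative, positive

Answer: positive negative positive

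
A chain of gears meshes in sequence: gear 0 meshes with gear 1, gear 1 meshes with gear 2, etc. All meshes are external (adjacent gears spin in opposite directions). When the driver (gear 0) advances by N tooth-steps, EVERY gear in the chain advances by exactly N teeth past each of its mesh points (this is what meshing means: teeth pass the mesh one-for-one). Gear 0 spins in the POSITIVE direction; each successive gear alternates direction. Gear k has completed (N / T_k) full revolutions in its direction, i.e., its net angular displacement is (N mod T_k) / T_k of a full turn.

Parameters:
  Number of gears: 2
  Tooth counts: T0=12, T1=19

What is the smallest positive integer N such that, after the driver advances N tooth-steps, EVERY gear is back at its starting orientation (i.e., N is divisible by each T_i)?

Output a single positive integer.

Gear k returns to start when N is a multiple of T_k.
All gears at start simultaneously when N is a common multiple of [12, 19]; the smallest such N is lcm(12, 19).
Start: lcm = T0 = 12
Fold in T1=19: gcd(12, 19) = 1; lcm(12, 19) = 12 * 19 / 1 = 228 / 1 = 228
Full cycle length = 228

Answer: 228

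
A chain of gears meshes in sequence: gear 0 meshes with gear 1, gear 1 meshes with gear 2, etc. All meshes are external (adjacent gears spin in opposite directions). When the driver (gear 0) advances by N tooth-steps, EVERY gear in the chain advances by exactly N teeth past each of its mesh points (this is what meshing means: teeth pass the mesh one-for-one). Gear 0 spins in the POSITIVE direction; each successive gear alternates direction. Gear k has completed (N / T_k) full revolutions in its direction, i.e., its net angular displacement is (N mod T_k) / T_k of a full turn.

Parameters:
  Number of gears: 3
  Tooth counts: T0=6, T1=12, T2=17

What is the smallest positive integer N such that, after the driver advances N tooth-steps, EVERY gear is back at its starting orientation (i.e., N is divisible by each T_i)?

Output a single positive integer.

Gear k returns to start when N is a multiple of T_k.
All gears at start simultaneously when N is a common multiple of [6, 12, 17]; the smallest such N is lcm(6, 12, 17).
Start: lcm = T0 = 6
Fold in T1=12: gcd(6, 12) = 6; lcm(6, 12) = 6 * 12 / 6 = 72 / 6 = 12
Fold in T2=17: gcd(12, 17) = 1; lcm(12, 17) = 12 * 17 / 1 = 204 / 1 = 204
Full cycle length = 204

Answer: 204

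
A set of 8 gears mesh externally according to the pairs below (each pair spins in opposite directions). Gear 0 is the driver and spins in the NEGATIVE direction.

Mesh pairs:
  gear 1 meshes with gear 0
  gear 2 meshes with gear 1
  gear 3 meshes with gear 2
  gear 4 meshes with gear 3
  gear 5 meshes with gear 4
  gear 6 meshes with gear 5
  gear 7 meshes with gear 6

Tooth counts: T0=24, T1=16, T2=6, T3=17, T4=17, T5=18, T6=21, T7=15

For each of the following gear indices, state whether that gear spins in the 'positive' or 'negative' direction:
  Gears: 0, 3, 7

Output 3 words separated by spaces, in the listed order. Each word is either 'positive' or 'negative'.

Gear 0 (driver): negative (depth 0)
  gear 1: meshes with gear 0 -> depth 1 -> positive (opposite of gear 0)
  gear 2: meshes with gear 1 -> depth 2 -> negative (opposite of gear 1)
  gear 3: meshes with gear 2 -> depth 3 -> positive (opposite of gear 2)
  gear 4: meshes with gear 3 -> depth 4 -> negative (opposite of gear 3)
  gear 5: meshes with gear 4 -> depth 5 -> positive (opposite of gear 4)
  gear 6: meshes with gear 5 -> depth 6 -> negative (opposite of gear 5)
  gear 7: meshes with gear 6 -> depth 7 -> positive (opposite of gear 6)
Queried indices 0, 3, 7 -> negative, positive, positive

Answer: negative positive positive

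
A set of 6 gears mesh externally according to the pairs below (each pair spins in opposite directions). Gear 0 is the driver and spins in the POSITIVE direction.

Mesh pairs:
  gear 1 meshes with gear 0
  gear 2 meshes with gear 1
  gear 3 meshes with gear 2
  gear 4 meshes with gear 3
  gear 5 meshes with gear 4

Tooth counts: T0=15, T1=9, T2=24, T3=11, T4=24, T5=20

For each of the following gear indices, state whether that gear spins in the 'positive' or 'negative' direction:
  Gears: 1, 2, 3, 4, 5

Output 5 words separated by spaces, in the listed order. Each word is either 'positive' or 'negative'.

Answer: negative positive negative positive negative

Derivation:
Gear 0 (driver): positive (depth 0)
  gear 1: meshes with gear 0 -> depth 1 -> negative (opposite of gear 0)
  gear 2: meshes with gear 1 -> depth 2 -> positive (opposite of gear 1)
  gear 3: meshes with gear 2 -> depth 3 -> negative (opposite of gear 2)
  gear 4: meshes with gear 3 -> depth 4 -> positive (opposite of gear 3)
  gear 5: meshes with gear 4 -> depth 5 -> negative (opposite of gear 4)
Queried indices 1, 2, 3, 4, 5 -> negative, positive, negative, positive, negative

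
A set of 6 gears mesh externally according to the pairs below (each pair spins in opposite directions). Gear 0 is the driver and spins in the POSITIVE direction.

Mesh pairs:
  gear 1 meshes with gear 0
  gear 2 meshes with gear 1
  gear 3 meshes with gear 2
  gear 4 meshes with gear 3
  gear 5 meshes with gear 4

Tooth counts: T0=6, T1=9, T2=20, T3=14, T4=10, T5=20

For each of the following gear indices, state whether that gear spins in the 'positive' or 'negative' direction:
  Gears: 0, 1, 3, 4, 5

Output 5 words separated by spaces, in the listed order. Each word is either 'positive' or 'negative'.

Gear 0 (driver): positive (depth 0)
  gear 1: meshes with gear 0 -> depth 1 -> negative (opposite of gear 0)
  gear 2: meshes with gear 1 -> depth 2 -> positive (opposite of gear 1)
  gear 3: meshes with gear 2 -> depth 3 -> negative (opposite of gear 2)
  gear 4: meshes with gear 3 -> depth 4 -> positive (opposite of gear 3)
  gear 5: meshes with gear 4 -> depth 5 -> negative (opposite of gear 4)
Queried indices 0, 1, 3, 4, 5 -> positive, negative, negative, positive, negative

Answer: positive negative negative positive negative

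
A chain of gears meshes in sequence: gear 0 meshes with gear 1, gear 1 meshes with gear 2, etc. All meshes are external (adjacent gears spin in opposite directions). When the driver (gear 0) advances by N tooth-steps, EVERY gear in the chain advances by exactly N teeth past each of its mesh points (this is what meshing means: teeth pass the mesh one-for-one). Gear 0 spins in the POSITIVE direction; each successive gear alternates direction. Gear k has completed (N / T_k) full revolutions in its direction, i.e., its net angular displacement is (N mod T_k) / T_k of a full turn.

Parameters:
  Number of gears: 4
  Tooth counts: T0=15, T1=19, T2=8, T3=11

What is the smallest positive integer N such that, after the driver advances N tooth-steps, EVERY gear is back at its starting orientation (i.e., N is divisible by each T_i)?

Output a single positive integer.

Answer: 25080

Derivation:
Gear k returns to start when N is a multiple of T_k.
All gears at start simultaneously when N is a common multiple of [15, 19, 8, 11]; the smallest such N is lcm(15, 19, 8, 11).
Start: lcm = T0 = 15
Fold in T1=19: gcd(15, 19) = 1; lcm(15, 19) = 15 * 19 / 1 = 285 / 1 = 285
Fold in T2=8: gcd(285, 8) = 1; lcm(285, 8) = 285 * 8 / 1 = 2280 / 1 = 2280
Fold in T3=11: gcd(2280, 11) = 1; lcm(2280, 11) = 2280 * 11 / 1 = 25080 / 1 = 25080
Full cycle length = 25080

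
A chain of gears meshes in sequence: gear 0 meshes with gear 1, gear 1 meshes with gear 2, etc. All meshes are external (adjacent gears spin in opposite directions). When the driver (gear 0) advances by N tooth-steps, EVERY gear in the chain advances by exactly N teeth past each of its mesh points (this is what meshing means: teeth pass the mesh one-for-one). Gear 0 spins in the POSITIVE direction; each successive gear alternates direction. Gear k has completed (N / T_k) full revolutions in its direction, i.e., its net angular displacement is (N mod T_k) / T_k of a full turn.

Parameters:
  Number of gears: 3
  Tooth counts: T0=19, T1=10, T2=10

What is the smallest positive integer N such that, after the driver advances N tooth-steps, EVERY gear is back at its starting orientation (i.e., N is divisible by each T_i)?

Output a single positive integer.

Answer: 190

Derivation:
Gear k returns to start when N is a multiple of T_k.
All gears at start simultaneously when N is a common multiple of [19, 10, 10]; the smallest such N is lcm(19, 10, 10).
Start: lcm = T0 = 19
Fold in T1=10: gcd(19, 10) = 1; lcm(19, 10) = 19 * 10 / 1 = 190 / 1 = 190
Fold in T2=10: gcd(190, 10) = 10; lcm(190, 10) = 190 * 10 / 10 = 1900 / 10 = 190
Full cycle length = 190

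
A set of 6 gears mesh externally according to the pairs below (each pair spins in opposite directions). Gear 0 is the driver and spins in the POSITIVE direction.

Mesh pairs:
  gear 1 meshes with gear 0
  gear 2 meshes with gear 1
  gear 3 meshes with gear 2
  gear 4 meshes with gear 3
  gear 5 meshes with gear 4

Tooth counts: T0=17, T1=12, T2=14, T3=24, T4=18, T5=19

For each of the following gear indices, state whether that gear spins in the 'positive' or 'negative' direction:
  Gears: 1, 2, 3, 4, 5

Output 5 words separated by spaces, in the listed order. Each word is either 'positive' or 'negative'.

Answer: negative positive negative positive negative

Derivation:
Gear 0 (driver): positive (depth 0)
  gear 1: meshes with gear 0 -> depth 1 -> negative (opposite of gear 0)
  gear 2: meshes with gear 1 -> depth 2 -> positive (opposite of gear 1)
  gear 3: meshes with gear 2 -> depth 3 -> negative (opposite of gear 2)
  gear 4: meshes with gear 3 -> depth 4 -> positive (opposite of gear 3)
  gear 5: meshes with gear 4 -> depth 5 -> negative (opposite of gear 4)
Queried indices 1, 2, 3, 4, 5 -> negative, positive, negative, positive, negative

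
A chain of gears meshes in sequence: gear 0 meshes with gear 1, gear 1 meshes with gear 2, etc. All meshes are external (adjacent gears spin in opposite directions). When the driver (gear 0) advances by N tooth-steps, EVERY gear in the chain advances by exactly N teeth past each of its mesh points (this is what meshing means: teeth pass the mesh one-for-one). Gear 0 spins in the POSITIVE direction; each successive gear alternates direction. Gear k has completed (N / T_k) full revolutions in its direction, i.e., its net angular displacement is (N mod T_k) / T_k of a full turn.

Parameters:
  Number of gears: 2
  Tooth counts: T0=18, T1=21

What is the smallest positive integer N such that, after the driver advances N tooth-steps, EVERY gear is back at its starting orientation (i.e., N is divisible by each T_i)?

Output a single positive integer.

Answer: 126

Derivation:
Gear k returns to start when N is a multiple of T_k.
All gears at start simultaneously when N is a common multiple of [18, 21]; the smallest such N is lcm(18, 21).
Start: lcm = T0 = 18
Fold in T1=21: gcd(18, 21) = 3; lcm(18, 21) = 18 * 21 / 3 = 378 / 3 = 126
Full cycle length = 126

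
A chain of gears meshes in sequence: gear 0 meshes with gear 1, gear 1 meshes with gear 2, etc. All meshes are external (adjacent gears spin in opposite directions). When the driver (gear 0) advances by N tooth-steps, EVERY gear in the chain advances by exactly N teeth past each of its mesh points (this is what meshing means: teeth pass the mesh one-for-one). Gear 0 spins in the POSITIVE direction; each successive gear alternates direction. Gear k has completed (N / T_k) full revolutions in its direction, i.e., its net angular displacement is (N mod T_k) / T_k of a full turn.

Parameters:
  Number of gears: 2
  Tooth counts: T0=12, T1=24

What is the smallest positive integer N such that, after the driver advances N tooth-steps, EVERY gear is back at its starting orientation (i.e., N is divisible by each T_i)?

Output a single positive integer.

Answer: 24

Derivation:
Gear k returns to start when N is a multiple of T_k.
All gears at start simultaneously when N is a common multiple of [12, 24]; the smallest such N is lcm(12, 24).
Start: lcm = T0 = 12
Fold in T1=24: gcd(12, 24) = 12; lcm(12, 24) = 12 * 24 / 12 = 288 / 12 = 24
Full cycle length = 24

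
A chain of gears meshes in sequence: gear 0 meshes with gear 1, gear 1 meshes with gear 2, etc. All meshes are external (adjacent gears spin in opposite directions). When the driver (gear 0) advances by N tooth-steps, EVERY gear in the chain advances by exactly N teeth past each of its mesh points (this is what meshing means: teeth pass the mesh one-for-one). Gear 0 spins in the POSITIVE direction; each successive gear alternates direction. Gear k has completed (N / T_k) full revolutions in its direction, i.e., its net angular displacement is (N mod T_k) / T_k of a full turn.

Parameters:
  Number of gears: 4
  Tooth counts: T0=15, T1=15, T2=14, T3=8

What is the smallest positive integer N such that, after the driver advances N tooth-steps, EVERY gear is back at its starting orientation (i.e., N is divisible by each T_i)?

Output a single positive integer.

Answer: 840

Derivation:
Gear k returns to start when N is a multiple of T_k.
All gears at start simultaneously when N is a common multiple of [15, 15, 14, 8]; the smallest such N is lcm(15, 15, 14, 8).
Start: lcm = T0 = 15
Fold in T1=15: gcd(15, 15) = 15; lcm(15, 15) = 15 * 15 / 15 = 225 / 15 = 15
Fold in T2=14: gcd(15, 14) = 1; lcm(15, 14) = 15 * 14 / 1 = 210 / 1 = 210
Fold in T3=8: gcd(210, 8) = 2; lcm(210, 8) = 210 * 8 / 2 = 1680 / 2 = 840
Full cycle length = 840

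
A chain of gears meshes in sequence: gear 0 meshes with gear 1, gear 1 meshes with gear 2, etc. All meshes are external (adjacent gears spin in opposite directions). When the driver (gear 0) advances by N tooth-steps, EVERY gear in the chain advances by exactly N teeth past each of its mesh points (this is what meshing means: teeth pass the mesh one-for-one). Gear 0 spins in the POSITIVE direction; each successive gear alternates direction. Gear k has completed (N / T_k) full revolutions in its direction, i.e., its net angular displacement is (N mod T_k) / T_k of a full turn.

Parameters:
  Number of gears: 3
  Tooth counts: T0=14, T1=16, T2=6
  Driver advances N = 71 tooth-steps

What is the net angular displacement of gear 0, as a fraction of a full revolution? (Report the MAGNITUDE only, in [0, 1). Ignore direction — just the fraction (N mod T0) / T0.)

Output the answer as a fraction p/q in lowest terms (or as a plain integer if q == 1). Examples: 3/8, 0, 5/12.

Answer: 1/14

Derivation:
Chain of 3 gears, tooth counts: [14, 16, 6]
  gear 0: T0=14, direction=positive, advance = 71 mod 14 = 1 teeth = 1/14 turn
  gear 1: T1=16, direction=negative, advance = 71 mod 16 = 7 teeth = 7/16 turn
  gear 2: T2=6, direction=positive, advance = 71 mod 6 = 5 teeth = 5/6 turn
Gear 0: 71 mod 14 = 1
Fraction = 1 / 14 = 1/14 (gcd(1,14)=1) = 1/14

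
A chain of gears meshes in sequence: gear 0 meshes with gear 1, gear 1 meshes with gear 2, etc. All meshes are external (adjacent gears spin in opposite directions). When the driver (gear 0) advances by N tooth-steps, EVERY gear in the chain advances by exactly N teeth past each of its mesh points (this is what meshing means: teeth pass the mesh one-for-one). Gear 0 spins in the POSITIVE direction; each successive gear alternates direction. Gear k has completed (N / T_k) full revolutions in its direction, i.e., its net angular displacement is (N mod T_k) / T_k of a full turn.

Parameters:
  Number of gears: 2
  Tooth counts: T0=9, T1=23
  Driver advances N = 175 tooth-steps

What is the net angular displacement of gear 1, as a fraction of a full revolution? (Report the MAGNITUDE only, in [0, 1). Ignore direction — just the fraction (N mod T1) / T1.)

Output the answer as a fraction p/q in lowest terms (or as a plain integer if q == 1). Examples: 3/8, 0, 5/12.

Answer: 14/23

Derivation:
Chain of 2 gears, tooth counts: [9, 23]
  gear 0: T0=9, direction=positive, advance = 175 mod 9 = 4 teeth = 4/9 turn
  gear 1: T1=23, direction=negative, advance = 175 mod 23 = 14 teeth = 14/23 turn
Gear 1: 175 mod 23 = 14
Fraction = 14 / 23 = 14/23 (gcd(14,23)=1) = 14/23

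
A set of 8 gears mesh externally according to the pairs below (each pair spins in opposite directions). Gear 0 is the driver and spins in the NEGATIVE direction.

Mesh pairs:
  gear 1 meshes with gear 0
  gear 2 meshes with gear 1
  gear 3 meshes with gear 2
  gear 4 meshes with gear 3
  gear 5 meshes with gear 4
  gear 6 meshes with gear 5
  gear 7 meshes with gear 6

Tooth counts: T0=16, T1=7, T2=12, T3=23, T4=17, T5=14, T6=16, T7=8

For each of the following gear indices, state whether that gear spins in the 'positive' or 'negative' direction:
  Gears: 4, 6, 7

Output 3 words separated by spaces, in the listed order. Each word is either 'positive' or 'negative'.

Gear 0 (driver): negative (depth 0)
  gear 1: meshes with gear 0 -> depth 1 -> positive (opposite of gear 0)
  gear 2: meshes with gear 1 -> depth 2 -> negative (opposite of gear 1)
  gear 3: meshes with gear 2 -> depth 3 -> positive (opposite of gear 2)
  gear 4: meshes with gear 3 -> depth 4 -> negative (opposite of gear 3)
  gear 5: meshes with gear 4 -> depth 5 -> positive (opposite of gear 4)
  gear 6: meshes with gear 5 -> depth 6 -> negative (opposite of gear 5)
  gear 7: meshes with gear 6 -> depth 7 -> positive (opposite of gear 6)
Queried indices 4, 6, 7 -> negative, negative, positive

Answer: negative negative positive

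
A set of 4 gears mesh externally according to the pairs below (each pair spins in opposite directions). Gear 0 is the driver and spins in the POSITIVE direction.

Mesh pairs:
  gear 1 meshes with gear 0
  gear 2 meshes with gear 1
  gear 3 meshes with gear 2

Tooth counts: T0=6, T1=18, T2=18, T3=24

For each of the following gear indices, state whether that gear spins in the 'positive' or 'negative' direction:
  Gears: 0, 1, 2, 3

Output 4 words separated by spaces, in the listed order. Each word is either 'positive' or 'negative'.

Answer: positive negative positive negative

Derivation:
Gear 0 (driver): positive (depth 0)
  gear 1: meshes with gear 0 -> depth 1 -> negative (opposite of gear 0)
  gear 2: meshes with gear 1 -> depth 2 -> positive (opposite of gear 1)
  gear 3: meshes with gear 2 -> depth 3 -> negative (opposite of gear 2)
Queried indices 0, 1, 2, 3 -> positive, negative, positive, negative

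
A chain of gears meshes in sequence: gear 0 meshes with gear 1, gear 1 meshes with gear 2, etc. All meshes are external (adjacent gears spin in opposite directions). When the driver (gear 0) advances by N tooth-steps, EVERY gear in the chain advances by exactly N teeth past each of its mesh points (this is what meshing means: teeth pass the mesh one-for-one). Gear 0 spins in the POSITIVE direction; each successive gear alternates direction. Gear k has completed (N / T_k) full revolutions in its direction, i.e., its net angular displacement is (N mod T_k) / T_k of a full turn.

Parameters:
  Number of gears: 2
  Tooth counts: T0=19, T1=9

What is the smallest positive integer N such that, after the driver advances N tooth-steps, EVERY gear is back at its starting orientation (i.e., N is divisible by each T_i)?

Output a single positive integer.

Gear k returns to start when N is a multiple of T_k.
All gears at start simultaneously when N is a common multiple of [19, 9]; the smallest such N is lcm(19, 9).
Start: lcm = T0 = 19
Fold in T1=9: gcd(19, 9) = 1; lcm(19, 9) = 19 * 9 / 1 = 171 / 1 = 171
Full cycle length = 171

Answer: 171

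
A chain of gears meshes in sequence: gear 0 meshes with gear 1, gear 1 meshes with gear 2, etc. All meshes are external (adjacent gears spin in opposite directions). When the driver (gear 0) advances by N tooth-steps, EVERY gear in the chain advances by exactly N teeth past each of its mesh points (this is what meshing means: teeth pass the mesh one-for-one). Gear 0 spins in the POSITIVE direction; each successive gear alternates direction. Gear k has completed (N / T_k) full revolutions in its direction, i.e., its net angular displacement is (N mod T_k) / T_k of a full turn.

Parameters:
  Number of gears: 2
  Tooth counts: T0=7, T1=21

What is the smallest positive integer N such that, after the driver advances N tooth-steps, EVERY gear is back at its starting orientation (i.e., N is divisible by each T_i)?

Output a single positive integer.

Answer: 21

Derivation:
Gear k returns to start when N is a multiple of T_k.
All gears at start simultaneously when N is a common multiple of [7, 21]; the smallest such N is lcm(7, 21).
Start: lcm = T0 = 7
Fold in T1=21: gcd(7, 21) = 7; lcm(7, 21) = 7 * 21 / 7 = 147 / 7 = 21
Full cycle length = 21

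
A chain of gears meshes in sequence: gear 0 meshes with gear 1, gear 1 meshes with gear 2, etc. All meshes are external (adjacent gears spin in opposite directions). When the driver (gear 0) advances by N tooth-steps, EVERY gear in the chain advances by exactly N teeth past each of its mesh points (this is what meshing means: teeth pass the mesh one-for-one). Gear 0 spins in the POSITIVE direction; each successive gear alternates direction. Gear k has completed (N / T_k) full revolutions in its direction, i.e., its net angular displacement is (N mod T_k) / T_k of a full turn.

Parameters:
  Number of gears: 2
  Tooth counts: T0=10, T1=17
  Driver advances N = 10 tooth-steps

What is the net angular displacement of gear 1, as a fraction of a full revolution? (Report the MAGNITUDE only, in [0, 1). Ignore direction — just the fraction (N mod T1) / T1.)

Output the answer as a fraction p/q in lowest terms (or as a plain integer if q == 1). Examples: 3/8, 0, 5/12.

Chain of 2 gears, tooth counts: [10, 17]
  gear 0: T0=10, direction=positive, advance = 10 mod 10 = 0 teeth = 0/10 turn
  gear 1: T1=17, direction=negative, advance = 10 mod 17 = 10 teeth = 10/17 turn
Gear 1: 10 mod 17 = 10
Fraction = 10 / 17 = 10/17 (gcd(10,17)=1) = 10/17

Answer: 10/17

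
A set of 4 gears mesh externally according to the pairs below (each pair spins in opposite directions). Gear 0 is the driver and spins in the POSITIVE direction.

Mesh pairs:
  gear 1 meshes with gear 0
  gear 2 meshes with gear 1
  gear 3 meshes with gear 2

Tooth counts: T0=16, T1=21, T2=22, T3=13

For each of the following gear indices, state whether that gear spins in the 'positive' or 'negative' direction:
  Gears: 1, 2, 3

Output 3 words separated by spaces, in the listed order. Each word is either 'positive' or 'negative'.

Answer: negative positive negative

Derivation:
Gear 0 (driver): positive (depth 0)
  gear 1: meshes with gear 0 -> depth 1 -> negative (opposite of gear 0)
  gear 2: meshes with gear 1 -> depth 2 -> positive (opposite of gear 1)
  gear 3: meshes with gear 2 -> depth 3 -> negative (opposite of gear 2)
Queried indices 1, 2, 3 -> negative, positive, negative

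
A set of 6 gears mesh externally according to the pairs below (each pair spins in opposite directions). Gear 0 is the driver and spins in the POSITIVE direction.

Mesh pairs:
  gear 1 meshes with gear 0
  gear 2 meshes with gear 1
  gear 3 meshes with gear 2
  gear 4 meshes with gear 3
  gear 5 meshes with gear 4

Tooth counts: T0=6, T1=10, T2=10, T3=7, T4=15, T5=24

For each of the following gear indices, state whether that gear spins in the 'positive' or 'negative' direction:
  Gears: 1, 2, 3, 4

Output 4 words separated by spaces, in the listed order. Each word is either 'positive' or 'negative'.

Answer: negative positive negative positive

Derivation:
Gear 0 (driver): positive (depth 0)
  gear 1: meshes with gear 0 -> depth 1 -> negative (opposite of gear 0)
  gear 2: meshes with gear 1 -> depth 2 -> positive (opposite of gear 1)
  gear 3: meshes with gear 2 -> depth 3 -> negative (opposite of gear 2)
  gear 4: meshes with gear 3 -> depth 4 -> positive (opposite of gear 3)
  gear 5: meshes with gear 4 -> depth 5 -> negative (opposite of gear 4)
Queried indices 1, 2, 3, 4 -> negative, positive, negative, positive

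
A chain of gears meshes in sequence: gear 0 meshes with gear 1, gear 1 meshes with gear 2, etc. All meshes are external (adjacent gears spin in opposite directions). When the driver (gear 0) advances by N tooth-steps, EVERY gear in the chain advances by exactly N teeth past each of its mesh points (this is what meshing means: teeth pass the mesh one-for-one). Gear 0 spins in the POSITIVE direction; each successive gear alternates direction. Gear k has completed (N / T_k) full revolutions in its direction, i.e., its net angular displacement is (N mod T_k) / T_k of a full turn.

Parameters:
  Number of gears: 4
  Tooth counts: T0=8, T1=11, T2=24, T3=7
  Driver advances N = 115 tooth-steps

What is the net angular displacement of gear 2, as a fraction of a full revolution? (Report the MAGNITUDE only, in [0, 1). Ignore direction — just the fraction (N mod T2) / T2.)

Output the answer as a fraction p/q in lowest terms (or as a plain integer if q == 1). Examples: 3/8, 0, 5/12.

Chain of 4 gears, tooth counts: [8, 11, 24, 7]
  gear 0: T0=8, direction=positive, advance = 115 mod 8 = 3 teeth = 3/8 turn
  gear 1: T1=11, direction=negative, advance = 115 mod 11 = 5 teeth = 5/11 turn
  gear 2: T2=24, direction=positive, advance = 115 mod 24 = 19 teeth = 19/24 turn
  gear 3: T3=7, direction=negative, advance = 115 mod 7 = 3 teeth = 3/7 turn
Gear 2: 115 mod 24 = 19
Fraction = 19 / 24 = 19/24 (gcd(19,24)=1) = 19/24

Answer: 19/24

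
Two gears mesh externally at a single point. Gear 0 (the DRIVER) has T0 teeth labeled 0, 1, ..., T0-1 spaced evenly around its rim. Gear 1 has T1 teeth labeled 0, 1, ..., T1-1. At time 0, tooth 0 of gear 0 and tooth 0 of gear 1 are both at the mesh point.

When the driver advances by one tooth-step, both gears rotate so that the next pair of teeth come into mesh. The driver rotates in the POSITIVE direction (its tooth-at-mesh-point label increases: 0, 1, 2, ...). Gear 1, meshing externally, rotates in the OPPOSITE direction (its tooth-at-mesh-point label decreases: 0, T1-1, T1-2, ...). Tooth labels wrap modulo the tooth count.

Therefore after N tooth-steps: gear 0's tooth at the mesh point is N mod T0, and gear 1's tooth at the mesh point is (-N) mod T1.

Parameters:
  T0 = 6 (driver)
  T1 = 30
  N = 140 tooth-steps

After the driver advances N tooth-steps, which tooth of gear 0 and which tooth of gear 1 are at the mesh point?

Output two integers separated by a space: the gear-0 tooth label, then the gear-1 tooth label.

Answer: 2 10

Derivation:
Gear 0 (driver, T0=6): tooth at mesh = N mod T0
  140 = 23 * 6 + 2, so 140 mod 6 = 2
  gear 0 tooth = 2
Gear 1 (driven, T1=30): tooth at mesh = (-N) mod T1
  140 = 4 * 30 + 20, so 140 mod 30 = 20
  (-140) mod 30 = (-20) mod 30 = 30 - 20 = 10
Mesh after 140 steps: gear-0 tooth 2 meets gear-1 tooth 10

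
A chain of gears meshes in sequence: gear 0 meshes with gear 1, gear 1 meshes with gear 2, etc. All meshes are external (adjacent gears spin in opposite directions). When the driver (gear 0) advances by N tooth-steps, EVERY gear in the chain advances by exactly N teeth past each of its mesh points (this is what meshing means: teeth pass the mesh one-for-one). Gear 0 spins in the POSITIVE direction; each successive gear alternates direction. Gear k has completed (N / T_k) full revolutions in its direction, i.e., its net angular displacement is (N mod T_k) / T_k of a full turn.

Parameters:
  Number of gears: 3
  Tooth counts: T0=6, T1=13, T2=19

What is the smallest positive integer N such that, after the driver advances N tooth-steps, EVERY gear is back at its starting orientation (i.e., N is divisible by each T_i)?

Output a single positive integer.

Gear k returns to start when N is a multiple of T_k.
All gears at start simultaneously when N is a common multiple of [6, 13, 19]; the smallest such N is lcm(6, 13, 19).
Start: lcm = T0 = 6
Fold in T1=13: gcd(6, 13) = 1; lcm(6, 13) = 6 * 13 / 1 = 78 / 1 = 78
Fold in T2=19: gcd(78, 19) = 1; lcm(78, 19) = 78 * 19 / 1 = 1482 / 1 = 1482
Full cycle length = 1482

Answer: 1482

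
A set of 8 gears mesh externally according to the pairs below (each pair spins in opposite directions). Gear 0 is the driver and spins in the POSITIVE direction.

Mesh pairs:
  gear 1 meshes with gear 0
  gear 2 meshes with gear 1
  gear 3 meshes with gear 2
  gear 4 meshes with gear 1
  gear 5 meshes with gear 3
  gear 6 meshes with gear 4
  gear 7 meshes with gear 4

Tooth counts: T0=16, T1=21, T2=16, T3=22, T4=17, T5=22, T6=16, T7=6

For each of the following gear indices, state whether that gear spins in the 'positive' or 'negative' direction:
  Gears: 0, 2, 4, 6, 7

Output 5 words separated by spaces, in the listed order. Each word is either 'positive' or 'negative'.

Gear 0 (driver): positive (depth 0)
  gear 1: meshes with gear 0 -> depth 1 -> negative (opposite of gear 0)
  gear 2: meshes with gear 1 -> depth 2 -> positive (opposite of gear 1)
  gear 3: meshes with gear 2 -> depth 3 -> negative (opposite of gear 2)
  gear 4: meshes with gear 1 -> depth 2 -> positive (opposite of gear 1)
  gear 5: meshes with gear 3 -> depth 4 -> positive (opposite of gear 3)
  gear 6: meshes with gear 4 -> depth 3 -> negative (opposite of gear 4)
  gear 7: meshes with gear 4 -> depth 3 -> negative (opposite of gear 4)
Queried indices 0, 2, 4, 6, 7 -> positive, positive, positive, negative, negative

Answer: positive positive positive negative negative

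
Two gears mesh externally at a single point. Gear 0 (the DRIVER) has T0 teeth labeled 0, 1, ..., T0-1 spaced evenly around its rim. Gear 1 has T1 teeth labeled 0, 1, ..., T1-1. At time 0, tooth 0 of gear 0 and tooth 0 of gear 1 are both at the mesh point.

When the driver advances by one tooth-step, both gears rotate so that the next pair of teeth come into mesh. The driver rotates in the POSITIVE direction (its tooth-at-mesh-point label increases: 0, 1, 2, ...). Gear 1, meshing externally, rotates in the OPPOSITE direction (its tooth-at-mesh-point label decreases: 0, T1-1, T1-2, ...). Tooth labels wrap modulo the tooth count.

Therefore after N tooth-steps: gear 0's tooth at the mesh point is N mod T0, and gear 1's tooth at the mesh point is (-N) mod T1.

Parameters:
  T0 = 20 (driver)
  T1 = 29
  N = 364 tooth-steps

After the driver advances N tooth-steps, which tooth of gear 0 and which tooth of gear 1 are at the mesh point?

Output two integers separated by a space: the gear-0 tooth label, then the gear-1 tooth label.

Answer: 4 13

Derivation:
Gear 0 (driver, T0=20): tooth at mesh = N mod T0
  364 = 18 * 20 + 4, so 364 mod 20 = 4
  gear 0 tooth = 4
Gear 1 (driven, T1=29): tooth at mesh = (-N) mod T1
  364 = 12 * 29 + 16, so 364 mod 29 = 16
  (-364) mod 29 = (-16) mod 29 = 29 - 16 = 13
Mesh after 364 steps: gear-0 tooth 4 meets gear-1 tooth 13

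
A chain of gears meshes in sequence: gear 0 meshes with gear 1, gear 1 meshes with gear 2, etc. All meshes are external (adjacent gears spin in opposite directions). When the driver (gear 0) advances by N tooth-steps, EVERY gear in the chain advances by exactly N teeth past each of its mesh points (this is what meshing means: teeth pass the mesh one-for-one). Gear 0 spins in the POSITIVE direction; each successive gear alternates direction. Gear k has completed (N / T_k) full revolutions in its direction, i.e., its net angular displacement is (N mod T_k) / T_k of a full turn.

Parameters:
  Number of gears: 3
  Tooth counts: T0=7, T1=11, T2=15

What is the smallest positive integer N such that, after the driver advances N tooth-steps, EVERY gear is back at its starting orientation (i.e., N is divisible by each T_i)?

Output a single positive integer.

Answer: 1155

Derivation:
Gear k returns to start when N is a multiple of T_k.
All gears at start simultaneously when N is a common multiple of [7, 11, 15]; the smallest such N is lcm(7, 11, 15).
Start: lcm = T0 = 7
Fold in T1=11: gcd(7, 11) = 1; lcm(7, 11) = 7 * 11 / 1 = 77 / 1 = 77
Fold in T2=15: gcd(77, 15) = 1; lcm(77, 15) = 77 * 15 / 1 = 1155 / 1 = 1155
Full cycle length = 1155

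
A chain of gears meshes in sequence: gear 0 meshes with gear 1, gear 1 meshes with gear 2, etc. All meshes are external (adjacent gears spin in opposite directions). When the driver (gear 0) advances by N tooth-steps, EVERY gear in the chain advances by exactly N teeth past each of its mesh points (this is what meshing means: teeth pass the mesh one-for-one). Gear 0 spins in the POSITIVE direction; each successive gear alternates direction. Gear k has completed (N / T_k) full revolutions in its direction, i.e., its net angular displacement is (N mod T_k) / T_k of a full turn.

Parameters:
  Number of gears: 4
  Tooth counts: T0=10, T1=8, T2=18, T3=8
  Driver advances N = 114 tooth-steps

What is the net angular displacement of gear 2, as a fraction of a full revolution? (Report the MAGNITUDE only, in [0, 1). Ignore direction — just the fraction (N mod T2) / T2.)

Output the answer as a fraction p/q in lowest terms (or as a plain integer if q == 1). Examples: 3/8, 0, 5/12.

Chain of 4 gears, tooth counts: [10, 8, 18, 8]
  gear 0: T0=10, direction=positive, advance = 114 mod 10 = 4 teeth = 4/10 turn
  gear 1: T1=8, direction=negative, advance = 114 mod 8 = 2 teeth = 2/8 turn
  gear 2: T2=18, direction=positive, advance = 114 mod 18 = 6 teeth = 6/18 turn
  gear 3: T3=8, direction=negative, advance = 114 mod 8 = 2 teeth = 2/8 turn
Gear 2: 114 mod 18 = 6
Fraction = 6 / 18 = 1/3 (gcd(6,18)=6) = 1/3

Answer: 1/3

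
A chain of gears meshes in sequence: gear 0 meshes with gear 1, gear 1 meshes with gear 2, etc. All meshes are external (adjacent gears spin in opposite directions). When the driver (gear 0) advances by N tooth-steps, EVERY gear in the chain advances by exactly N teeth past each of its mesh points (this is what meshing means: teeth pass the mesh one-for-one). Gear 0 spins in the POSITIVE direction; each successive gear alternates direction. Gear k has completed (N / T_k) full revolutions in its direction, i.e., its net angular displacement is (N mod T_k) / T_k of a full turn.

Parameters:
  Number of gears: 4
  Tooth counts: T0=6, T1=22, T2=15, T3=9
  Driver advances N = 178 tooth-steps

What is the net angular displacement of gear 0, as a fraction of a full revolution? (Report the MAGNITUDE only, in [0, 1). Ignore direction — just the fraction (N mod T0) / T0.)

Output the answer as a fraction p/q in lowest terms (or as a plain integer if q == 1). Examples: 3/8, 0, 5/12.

Chain of 4 gears, tooth counts: [6, 22, 15, 9]
  gear 0: T0=6, direction=positive, advance = 178 mod 6 = 4 teeth = 4/6 turn
  gear 1: T1=22, direction=negative, advance = 178 mod 22 = 2 teeth = 2/22 turn
  gear 2: T2=15, direction=positive, advance = 178 mod 15 = 13 teeth = 13/15 turn
  gear 3: T3=9, direction=negative, advance = 178 mod 9 = 7 teeth = 7/9 turn
Gear 0: 178 mod 6 = 4
Fraction = 4 / 6 = 2/3 (gcd(4,6)=2) = 2/3

Answer: 2/3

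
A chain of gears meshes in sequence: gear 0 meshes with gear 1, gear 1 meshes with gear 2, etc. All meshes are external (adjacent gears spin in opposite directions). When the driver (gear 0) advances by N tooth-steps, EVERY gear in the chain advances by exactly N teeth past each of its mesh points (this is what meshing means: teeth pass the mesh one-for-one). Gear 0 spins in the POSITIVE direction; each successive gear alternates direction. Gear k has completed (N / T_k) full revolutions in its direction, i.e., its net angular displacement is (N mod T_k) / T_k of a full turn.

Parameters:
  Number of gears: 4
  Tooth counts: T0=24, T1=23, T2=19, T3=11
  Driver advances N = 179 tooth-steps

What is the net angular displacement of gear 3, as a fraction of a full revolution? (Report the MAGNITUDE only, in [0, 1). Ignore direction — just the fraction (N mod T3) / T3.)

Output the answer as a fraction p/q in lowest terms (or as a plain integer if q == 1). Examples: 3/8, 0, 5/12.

Answer: 3/11

Derivation:
Chain of 4 gears, tooth counts: [24, 23, 19, 11]
  gear 0: T0=24, direction=positive, advance = 179 mod 24 = 11 teeth = 11/24 turn
  gear 1: T1=23, direction=negative, advance = 179 mod 23 = 18 teeth = 18/23 turn
  gear 2: T2=19, direction=positive, advance = 179 mod 19 = 8 teeth = 8/19 turn
  gear 3: T3=11, direction=negative, advance = 179 mod 11 = 3 teeth = 3/11 turn
Gear 3: 179 mod 11 = 3
Fraction = 3 / 11 = 3/11 (gcd(3,11)=1) = 3/11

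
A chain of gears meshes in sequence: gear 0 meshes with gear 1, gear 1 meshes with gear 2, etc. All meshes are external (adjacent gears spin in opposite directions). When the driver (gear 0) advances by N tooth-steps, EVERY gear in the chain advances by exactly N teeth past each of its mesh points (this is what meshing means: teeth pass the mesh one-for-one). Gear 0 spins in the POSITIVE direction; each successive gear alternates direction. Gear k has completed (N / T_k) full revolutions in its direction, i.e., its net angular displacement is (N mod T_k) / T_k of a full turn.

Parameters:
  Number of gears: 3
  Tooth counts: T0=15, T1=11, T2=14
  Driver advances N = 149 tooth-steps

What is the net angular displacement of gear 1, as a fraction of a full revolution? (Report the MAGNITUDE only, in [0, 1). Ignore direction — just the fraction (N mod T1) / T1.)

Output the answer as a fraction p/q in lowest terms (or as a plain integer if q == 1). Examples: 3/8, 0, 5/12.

Answer: 6/11

Derivation:
Chain of 3 gears, tooth counts: [15, 11, 14]
  gear 0: T0=15, direction=positive, advance = 149 mod 15 = 14 teeth = 14/15 turn
  gear 1: T1=11, direction=negative, advance = 149 mod 11 = 6 teeth = 6/11 turn
  gear 2: T2=14, direction=positive, advance = 149 mod 14 = 9 teeth = 9/14 turn
Gear 1: 149 mod 11 = 6
Fraction = 6 / 11 = 6/11 (gcd(6,11)=1) = 6/11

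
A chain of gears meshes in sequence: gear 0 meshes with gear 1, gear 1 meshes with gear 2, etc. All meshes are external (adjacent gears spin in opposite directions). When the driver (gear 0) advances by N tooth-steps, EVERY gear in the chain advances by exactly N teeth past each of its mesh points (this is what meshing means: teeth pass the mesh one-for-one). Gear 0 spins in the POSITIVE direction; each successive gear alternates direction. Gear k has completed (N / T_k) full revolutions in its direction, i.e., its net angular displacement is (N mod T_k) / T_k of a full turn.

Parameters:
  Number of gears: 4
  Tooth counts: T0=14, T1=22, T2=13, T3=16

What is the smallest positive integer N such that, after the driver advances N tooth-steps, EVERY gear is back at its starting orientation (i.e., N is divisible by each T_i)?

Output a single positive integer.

Gear k returns to start when N is a multiple of T_k.
All gears at start simultaneously when N is a common multiple of [14, 22, 13, 16]; the smallest such N is lcm(14, 22, 13, 16).
Start: lcm = T0 = 14
Fold in T1=22: gcd(14, 22) = 2; lcm(14, 22) = 14 * 22 / 2 = 308 / 2 = 154
Fold in T2=13: gcd(154, 13) = 1; lcm(154, 13) = 154 * 13 / 1 = 2002 / 1 = 2002
Fold in T3=16: gcd(2002, 16) = 2; lcm(2002, 16) = 2002 * 16 / 2 = 32032 / 2 = 16016
Full cycle length = 16016

Answer: 16016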